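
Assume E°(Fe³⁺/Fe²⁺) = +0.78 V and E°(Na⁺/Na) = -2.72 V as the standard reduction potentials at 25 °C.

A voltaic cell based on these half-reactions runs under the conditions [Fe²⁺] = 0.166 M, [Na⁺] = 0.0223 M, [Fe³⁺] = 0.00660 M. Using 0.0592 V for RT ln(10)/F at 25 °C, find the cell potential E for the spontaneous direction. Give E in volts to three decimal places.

Fe³⁺/Fe²⁺ is the cathode (higher E°), Na⁺/Na the anode: E°cell = +0.78 − (-2.72) = +3.50 V, n = 1.
Overall: Fe³⁺(aq) + Na(s) → Fe²⁺(aq) + Na⁺(aq)
Q = [Fe²⁺]·[Na⁺] / ([Fe³⁺]); log Q = -0.251.
E = E° − (0.0592/n) log Q = +3.50 − (0.0592/1)(-0.251) = +3.515 V.

+3.515 V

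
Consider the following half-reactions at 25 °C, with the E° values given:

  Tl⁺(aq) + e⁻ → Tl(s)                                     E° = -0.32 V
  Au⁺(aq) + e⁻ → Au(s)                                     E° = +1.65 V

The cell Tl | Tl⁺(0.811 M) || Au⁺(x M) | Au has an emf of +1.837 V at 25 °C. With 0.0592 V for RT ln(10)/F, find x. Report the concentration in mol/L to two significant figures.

Au⁺/Au is the cathode, Tl⁺/Tl the anode: E°cell = +1.97 V, n = 1.
Overall reaction: Au⁺(aq) + Tl(s) → Au(s) + Tl⁺(aq); Q = [Tl⁺]^1/[Au⁺]^1.
From E = E° − (0.0592/n) log Q: log Q = (E° − E)·n/0.0592 = (+1.97 − (+1.837))·1/0.0592 = 2.2466.
So 1·log[Au⁺] = 1·log(0.811) − log Q = -0.0910 − (2.2466) = -2.3376; [Au⁺] = 10^(-2.3376) ≈ 0.0046 M.

0.0046 M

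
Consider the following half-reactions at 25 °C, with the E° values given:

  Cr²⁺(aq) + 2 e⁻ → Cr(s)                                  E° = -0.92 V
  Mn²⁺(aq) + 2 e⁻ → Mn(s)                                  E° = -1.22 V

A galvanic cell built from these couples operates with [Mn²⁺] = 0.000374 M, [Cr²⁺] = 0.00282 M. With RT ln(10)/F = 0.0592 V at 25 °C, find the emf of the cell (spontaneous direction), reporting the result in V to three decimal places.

+0.326 V

Cr²⁺/Cr is the cathode (higher E°), Mn²⁺/Mn the anode: E°cell = -0.92 − (-1.22) = +0.30 V, n = 2.
Overall: Cr²⁺(aq) + Mn(s) → Cr(s) + Mn²⁺(aq)
Q = [Mn²⁺] / ([Cr²⁺]); log Q = -0.877.
E = E° − (0.0592/n) log Q = +0.30 − (0.0592/2)(-0.877) = +0.326 V.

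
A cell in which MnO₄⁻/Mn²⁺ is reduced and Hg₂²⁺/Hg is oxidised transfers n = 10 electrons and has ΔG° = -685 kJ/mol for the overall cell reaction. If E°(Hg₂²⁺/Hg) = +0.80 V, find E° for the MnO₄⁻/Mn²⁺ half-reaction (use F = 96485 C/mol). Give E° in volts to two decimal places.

E°cell = −ΔG°/(nF) = −(-685×10³)/((10)(96485)) = +0.710 V.
Since MnO₄⁻/Mn²⁺ is the cathode and Hg₂²⁺/Hg the anode, E°cell = E°(MnO₄⁻/Mn²⁺) − E°(Hg₂²⁺/Hg).
So E°(MnO₄⁻/Mn²⁺) = E°cell + E°(Hg₂²⁺/Hg) = +0.710 + (+0.80) = +1.51 V.

+1.51 V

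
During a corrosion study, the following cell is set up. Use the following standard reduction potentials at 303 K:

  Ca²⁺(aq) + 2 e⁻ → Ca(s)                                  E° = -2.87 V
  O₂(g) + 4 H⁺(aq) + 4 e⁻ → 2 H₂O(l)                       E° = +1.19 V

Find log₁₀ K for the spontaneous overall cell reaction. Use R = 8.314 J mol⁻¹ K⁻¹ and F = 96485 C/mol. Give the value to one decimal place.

Cathode: O₂/H₂O; anode: Ca²⁺/Ca. E°cell = (+1.19) − (-2.87) = +4.06 V, with n = 4.
ΔG° = −nFE° = −RT ln K, so ln K = nFE°/(RT) = (4)(96485)(+4.06) / ((8.314)(303)) = 622.004.
log₁₀ K = 622.004 / ln 10 = 270.1.

270.1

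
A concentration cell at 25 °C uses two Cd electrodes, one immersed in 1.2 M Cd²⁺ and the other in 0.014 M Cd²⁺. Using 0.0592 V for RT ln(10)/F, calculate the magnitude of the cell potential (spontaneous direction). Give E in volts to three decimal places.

For a concentration cell E°cell = 0. The 1.2 M side is the cathode (reduction is favoured where [Cd²⁺] is higher).
With n = 2, E = −(0.0592/2) log([Cd²⁺]ₐₙ/[Cd²⁺]꜀ₐₜ) = −(0.0592/2) log(0.014/1.2) = −(0.0592/2)(-1.933) = +0.057 V.

+0.057 V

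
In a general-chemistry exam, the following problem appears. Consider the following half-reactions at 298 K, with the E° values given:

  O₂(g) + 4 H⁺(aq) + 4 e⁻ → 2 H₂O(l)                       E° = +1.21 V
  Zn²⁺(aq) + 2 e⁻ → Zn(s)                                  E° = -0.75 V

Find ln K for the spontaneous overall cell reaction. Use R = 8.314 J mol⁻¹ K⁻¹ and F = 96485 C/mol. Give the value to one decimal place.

305.3

Cathode: O₂/H₂O; anode: Zn²⁺/Zn. E°cell = (+1.21) − (-0.75) = +1.96 V, with n = 4.
ΔG° = −nFE° = −RT ln K, so ln K = nFE°/(RT) = (4)(96485)(+1.96) / ((8.314)(298)) = 305.316.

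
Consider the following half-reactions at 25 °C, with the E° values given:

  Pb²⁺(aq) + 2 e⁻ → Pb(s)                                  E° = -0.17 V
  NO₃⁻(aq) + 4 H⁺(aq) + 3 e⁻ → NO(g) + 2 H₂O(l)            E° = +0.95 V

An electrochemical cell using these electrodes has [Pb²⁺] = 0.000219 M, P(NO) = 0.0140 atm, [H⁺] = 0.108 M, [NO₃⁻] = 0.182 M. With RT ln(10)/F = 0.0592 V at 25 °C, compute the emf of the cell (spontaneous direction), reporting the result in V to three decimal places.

NO₃⁻/NO is the cathode (higher E°), Pb²⁺/Pb the anode: E°cell = +0.95 − (-0.17) = +1.12 V, n = 6.
Overall: 2 NO₃⁻(aq) + 8 H⁺(aq) + 3 Pb(s) → 2 NO(g) + 4 H₂O(l) + 3 Pb²⁺(aq)
Q = P(NO)^2·[Pb²⁺]^3 / ([NO₃⁻]^2·[H⁺]^8); log Q = -5.474.
E = E° − (0.0592/n) log Q = +1.12 − (0.0592/6)(-5.474) = +1.174 V.

+1.174 V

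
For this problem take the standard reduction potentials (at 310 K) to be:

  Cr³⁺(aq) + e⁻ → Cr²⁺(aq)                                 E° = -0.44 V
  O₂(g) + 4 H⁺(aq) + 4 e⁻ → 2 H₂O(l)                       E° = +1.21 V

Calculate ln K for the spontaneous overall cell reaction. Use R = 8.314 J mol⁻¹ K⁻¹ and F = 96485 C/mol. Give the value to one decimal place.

247.1

Cathode: O₂/H₂O; anode: Cr³⁺/Cr²⁺. E°cell = (+1.21) − (-0.44) = +1.65 V, with n = 4.
ΔG° = −nFE° = −RT ln K, so ln K = nFE°/(RT) = (4)(96485)(+1.65) / ((8.314)(310)) = 247.077.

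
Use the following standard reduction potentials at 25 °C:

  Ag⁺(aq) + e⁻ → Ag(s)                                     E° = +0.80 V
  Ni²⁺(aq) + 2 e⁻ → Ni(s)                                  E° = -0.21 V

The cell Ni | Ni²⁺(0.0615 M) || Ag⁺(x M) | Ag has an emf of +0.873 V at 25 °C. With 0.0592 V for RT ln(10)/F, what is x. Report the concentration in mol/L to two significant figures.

Ag⁺/Ag is the cathode, Ni²⁺/Ni the anode: E°cell = +1.01 V, n = 2.
Overall reaction: 2 Ag⁺(aq) + Ni(s) → 2 Ag(s) + Ni²⁺(aq); Q = [Ni²⁺]^1/[Ag⁺]^2.
From E = E° − (0.0592/n) log Q: log Q = (E° − E)·n/0.0592 = (+1.01 − (+0.873))·2/0.0592 = 4.6284.
So 2·log[Ag⁺] = 1·log(0.0615) − log Q = -1.2111 − (4.6284) = -5.8395; log[Ag⁺] = -5.8395 / 2 = -2.9198; [Ag⁺] = 10^(-2.9198) ≈ 0.0012 M.

0.0012 M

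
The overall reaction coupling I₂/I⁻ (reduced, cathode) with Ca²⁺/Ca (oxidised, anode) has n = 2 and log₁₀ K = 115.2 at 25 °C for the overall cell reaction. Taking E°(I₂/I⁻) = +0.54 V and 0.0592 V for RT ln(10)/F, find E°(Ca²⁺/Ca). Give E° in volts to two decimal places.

-2.87 V

E°cell = (0.0592/n)·log K = (0.0592/2)(115.2) = +3.410 V.
Since I₂/I⁻ is the cathode and Ca²⁺/Ca the anode, E°cell = E°(I₂/I⁻) − E°(Ca²⁺/Ca).
So E°(Ca²⁺/Ca) = E°(I₂/I⁻) − E°cell = (+0.54) − (+3.410) = -2.87 V.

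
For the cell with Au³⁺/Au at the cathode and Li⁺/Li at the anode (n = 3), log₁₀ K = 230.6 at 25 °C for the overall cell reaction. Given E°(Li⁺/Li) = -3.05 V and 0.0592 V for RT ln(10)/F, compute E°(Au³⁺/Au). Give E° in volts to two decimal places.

E°cell = (0.0592/n)·log K = (0.0592/3)(230.6) = +4.551 V.
Since Au³⁺/Au is the cathode and Li⁺/Li the anode, E°cell = E°(Au³⁺/Au) − E°(Li⁺/Li).
So E°(Au³⁺/Au) = E°cell + E°(Li⁺/Li) = +4.551 + (-3.05) = +1.50 V.

+1.50 V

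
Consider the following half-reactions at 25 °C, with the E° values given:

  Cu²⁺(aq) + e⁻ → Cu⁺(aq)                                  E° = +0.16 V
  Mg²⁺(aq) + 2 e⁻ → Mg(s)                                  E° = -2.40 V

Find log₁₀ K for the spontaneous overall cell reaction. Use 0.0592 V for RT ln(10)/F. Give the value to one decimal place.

Cathode: Cu²⁺/Cu⁺; anode: Mg²⁺/Mg. E°cell = +2.56 V, n = 2.
log K = nE°cell / 0.0592 = (2)(+2.56) / 0.0592 = 86.5.

86.5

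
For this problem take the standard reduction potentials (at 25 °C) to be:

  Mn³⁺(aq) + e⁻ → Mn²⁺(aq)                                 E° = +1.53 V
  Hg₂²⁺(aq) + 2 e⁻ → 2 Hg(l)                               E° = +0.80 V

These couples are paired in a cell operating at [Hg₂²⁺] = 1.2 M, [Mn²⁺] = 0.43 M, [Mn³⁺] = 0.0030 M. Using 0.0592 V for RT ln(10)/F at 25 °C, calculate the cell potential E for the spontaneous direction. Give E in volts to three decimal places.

+0.600 V

Mn³⁺/Mn²⁺ is the cathode (higher E°), Hg₂²⁺/Hg the anode: E°cell = +1.53 − (+0.80) = +0.73 V, n = 2.
Overall: 2 Mn³⁺(aq) + 2 Hg(l) → 2 Mn²⁺(aq) + Hg₂²⁺(aq)
Q = [Mn²⁺]^2·[Hg₂²⁺] / ([Mn³⁺]^2); log Q = 4.392.
E = E° − (0.0592/n) log Q = +0.73 − (0.0592/2)(4.392) = +0.600 V.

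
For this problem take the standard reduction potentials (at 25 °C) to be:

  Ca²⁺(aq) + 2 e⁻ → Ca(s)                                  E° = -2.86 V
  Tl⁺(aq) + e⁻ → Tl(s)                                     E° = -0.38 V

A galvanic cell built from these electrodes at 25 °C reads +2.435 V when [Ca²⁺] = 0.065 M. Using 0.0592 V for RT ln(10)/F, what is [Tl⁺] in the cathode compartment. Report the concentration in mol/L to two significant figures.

Tl⁺/Tl is the cathode, Ca²⁺/Ca the anode: E°cell = +2.48 V, n = 2.
Overall reaction: 2 Tl⁺(aq) + Ca(s) → 2 Tl(s) + Ca²⁺(aq); Q = [Ca²⁺]^1/[Tl⁺]^2.
From E = E° − (0.0592/n) log Q: log Q = (E° − E)·n/0.0592 = (+2.48 − (+2.435))·2/0.0592 = 1.5203.
So 2·log[Tl⁺] = 1·log(0.065) − log Q = -1.1871 − (1.5203) = -2.7074; log[Tl⁺] = -2.7074 / 2 = -1.3537; [Tl⁺] = 10^(-1.3537) ≈ 0.044 M.

0.044 M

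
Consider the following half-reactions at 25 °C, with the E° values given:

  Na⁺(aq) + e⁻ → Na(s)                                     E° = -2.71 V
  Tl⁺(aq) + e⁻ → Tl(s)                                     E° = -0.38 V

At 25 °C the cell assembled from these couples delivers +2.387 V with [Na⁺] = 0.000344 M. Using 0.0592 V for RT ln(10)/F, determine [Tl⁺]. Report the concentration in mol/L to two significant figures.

Tl⁺/Tl is the cathode, Na⁺/Na the anode: E°cell = +2.33 V, n = 1.
Overall reaction: Tl⁺(aq) + Na(s) → Tl(s) + Na⁺(aq); Q = [Na⁺]^1/[Tl⁺]^1.
From E = E° − (0.0592/n) log Q: log Q = (E° − E)·n/0.0592 = (+2.33 − (+2.387))·1/0.0592 = -0.9628.
So 1·log[Tl⁺] = 1·log(0.000344) − log Q = -3.4634 − (-0.9628) = -2.5006; [Tl⁺] = 10^(-2.5006) ≈ 0.0032 M.

0.0032 M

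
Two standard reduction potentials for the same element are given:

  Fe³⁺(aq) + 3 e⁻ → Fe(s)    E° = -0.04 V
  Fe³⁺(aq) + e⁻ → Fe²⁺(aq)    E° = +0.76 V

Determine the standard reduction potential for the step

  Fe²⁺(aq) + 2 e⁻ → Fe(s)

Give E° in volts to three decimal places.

Sequential free energies add, so n₃E°₃ = n₁E°₁ + n₂E°₂.
With n₃ = 3, and the known step contributing 1×(+0.76) V, the unknown satisfies 2·E° = 3×(-0.04) − 1×(+0.76) = -0.880.
E° = -0.880 / 2 = -0.440 V.

-0.440 V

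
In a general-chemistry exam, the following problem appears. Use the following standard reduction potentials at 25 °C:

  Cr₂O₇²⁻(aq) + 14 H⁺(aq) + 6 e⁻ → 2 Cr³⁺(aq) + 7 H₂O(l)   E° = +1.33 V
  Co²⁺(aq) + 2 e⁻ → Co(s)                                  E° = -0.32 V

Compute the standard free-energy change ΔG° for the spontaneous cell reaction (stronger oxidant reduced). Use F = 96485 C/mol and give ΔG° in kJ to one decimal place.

Cr₂O₇²⁻/Cr³⁺ (E° = +1.33 V) is the cathode; Co²⁺/Co (E° = -0.32 V) is the anode, so E°cell = +1.65 V.
Balancing electrons gives n = 6 (lcm of 6 and 2).
ΔG° = −nFE° = −(6)(96485)(+1.65) = -955,202 J = -955.2 kJ.

-955.2 kJ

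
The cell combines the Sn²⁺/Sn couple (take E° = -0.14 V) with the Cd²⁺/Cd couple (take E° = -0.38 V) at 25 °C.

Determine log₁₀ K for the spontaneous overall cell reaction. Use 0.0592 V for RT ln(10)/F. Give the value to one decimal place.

Cathode: Sn²⁺/Sn; anode: Cd²⁺/Cd. E°cell = +0.24 V, n = 2.
log K = nE°cell / 0.0592 = (2)(+0.24) / 0.0592 = 8.1.

8.1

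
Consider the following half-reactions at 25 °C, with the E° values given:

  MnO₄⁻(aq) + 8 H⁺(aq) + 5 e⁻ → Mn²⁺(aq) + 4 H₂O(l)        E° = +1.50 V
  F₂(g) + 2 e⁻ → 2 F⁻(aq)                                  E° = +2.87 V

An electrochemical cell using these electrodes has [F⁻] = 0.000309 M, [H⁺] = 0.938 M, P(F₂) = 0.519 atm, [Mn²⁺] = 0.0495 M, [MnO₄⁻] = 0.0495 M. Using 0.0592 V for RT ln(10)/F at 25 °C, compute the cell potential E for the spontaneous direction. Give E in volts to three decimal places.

F₂/F⁻ is the cathode (higher E°), MnO₄⁻/Mn²⁺ the anode: E°cell = +2.87 − (+1.50) = +1.37 V, n = 10.
Overall: 5 F₂(g) + 2 Mn²⁺(aq) + 8 H₂O(l) → 10 F⁻(aq) + 2 MnO₄⁻(aq) + 16 H⁺(aq)
Q = [F⁻]^10·[MnO₄⁻]^2·[H⁺]^16 / (P(F₂)^5·[Mn²⁺]^2); log Q = -34.121.
E = E° − (0.0592/n) log Q = +1.37 − (0.0592/10)(-34.121) = +1.572 V.

+1.572 V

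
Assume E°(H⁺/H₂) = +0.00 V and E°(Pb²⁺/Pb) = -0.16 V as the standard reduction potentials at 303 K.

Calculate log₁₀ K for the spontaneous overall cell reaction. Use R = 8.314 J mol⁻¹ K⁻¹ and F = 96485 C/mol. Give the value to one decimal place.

Cathode: H⁺/H₂; anode: Pb²⁺/Pb. E°cell = (+0.00) − (-0.16) = +0.16 V, with n = 2.
ΔG° = −nFE° = −RT ln K, so ln K = nFE°/(RT) = (2)(96485)(+0.16) / ((8.314)(303)) = 12.256.
log₁₀ K = 12.256 / ln 10 = 5.3.

5.3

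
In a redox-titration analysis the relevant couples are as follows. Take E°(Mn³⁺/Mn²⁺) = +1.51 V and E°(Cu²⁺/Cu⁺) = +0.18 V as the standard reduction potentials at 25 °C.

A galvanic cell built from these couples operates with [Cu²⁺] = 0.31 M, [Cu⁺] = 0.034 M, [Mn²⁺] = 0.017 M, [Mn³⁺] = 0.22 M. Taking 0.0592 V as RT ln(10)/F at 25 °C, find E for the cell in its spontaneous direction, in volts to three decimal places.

+1.339 V

Mn³⁺/Mn²⁺ is the cathode (higher E°), Cu²⁺/Cu⁺ the anode: E°cell = +1.51 − (+0.18) = +1.33 V, n = 1.
Overall: Mn³⁺(aq) + Cu⁺(aq) → Mn²⁺(aq) + Cu²⁺(aq)
Q = [Mn²⁺]·[Cu²⁺] / ([Mn³⁺]·[Cu⁺]); log Q = -0.152.
E = E° − (0.0592/n) log Q = +1.33 − (0.0592/1)(-0.152) = +1.339 V.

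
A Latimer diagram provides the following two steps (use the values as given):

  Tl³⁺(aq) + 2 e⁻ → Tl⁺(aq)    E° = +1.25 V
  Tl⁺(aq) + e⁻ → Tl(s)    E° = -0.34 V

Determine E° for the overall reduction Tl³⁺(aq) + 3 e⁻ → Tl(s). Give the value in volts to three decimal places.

Adding the free-energy changes (−nFE°) of the two steps gives −n₃FE°₃ = −n₁FE°₁ − n₂FE°₂.
E°₃ = (2×+1.25 + 1×-0.34) / 3 = (+2.160) / 3 = +0.720 V.

+0.720 V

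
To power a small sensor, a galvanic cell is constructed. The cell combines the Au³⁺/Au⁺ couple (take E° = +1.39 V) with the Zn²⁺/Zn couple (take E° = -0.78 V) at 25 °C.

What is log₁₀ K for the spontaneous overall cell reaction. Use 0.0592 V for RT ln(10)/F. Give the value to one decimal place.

Cathode: Au³⁺/Au⁺; anode: Zn²⁺/Zn. E°cell = +2.17 V, n = 2.
log K = nE°cell / 0.0592 = (2)(+2.17) / 0.0592 = 73.3.

73.3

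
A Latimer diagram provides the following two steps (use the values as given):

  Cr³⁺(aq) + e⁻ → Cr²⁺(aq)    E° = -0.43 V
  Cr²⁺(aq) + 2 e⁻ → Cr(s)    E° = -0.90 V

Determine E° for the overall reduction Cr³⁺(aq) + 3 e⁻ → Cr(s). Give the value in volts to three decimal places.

-0.743 V

Standard free energies of sequential steps add: ΔG°₃ = ΔG°₁ + ΔG°₂, so n₃E°₃ = n₁E°₁ + n₂E°₂.
E°₃ = (1×-0.43 + 2×-0.90) / 3 = (-2.230) / 3 = -0.743 V.
E° values themselves are not directly additive — weighting by electron count is essential.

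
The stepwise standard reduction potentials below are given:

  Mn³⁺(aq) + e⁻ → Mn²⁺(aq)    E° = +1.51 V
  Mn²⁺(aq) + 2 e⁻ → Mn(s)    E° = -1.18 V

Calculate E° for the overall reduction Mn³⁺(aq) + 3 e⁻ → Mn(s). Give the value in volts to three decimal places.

Adding the free-energy changes (−nFE°) of the two steps gives −n₃FE°₃ = −n₁FE°₁ − n₂FE°₂.
E°₃ = (1×+1.51 + 2×-1.18) / 3 = (-0.850) / 3 = -0.283 V.
Simply averaging or adding the two E° values would be wrong; the electron-weighted sum is required.

-0.283 V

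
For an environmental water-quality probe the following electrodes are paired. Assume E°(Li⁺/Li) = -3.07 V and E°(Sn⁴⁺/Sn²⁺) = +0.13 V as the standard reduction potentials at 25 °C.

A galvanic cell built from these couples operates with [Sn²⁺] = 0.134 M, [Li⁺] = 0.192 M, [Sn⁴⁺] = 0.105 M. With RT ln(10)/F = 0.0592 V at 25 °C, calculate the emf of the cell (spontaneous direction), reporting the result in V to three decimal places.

+3.239 V

Sn⁴⁺/Sn²⁺ is the cathode (higher E°), Li⁺/Li the anode: E°cell = +0.13 − (-3.07) = +3.20 V, n = 2.
Overall: Sn⁴⁺(aq) + 2 Li(s) → Sn²⁺(aq) + 2 Li⁺(aq)
Q = [Sn²⁺]·[Li⁺]^2 / ([Sn⁴⁺]); log Q = -1.327.
E = E° − (0.0592/n) log Q = +3.20 − (0.0592/2)(-1.327) = +3.239 V.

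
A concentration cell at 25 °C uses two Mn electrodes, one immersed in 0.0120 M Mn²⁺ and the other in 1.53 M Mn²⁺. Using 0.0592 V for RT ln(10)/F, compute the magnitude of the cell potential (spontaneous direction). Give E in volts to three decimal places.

For a concentration cell E°cell = 0. The 1.53 M side is the cathode (reduction is favoured where [Mn²⁺] is higher).
With n = 2, E = −(0.0592/2) log([Mn²⁺]ₐₙ/[Mn²⁺]꜀ₐₜ) = −(0.0592/2) log(0.012/1.53) = −(0.0592/2)(-2.106) = +0.062 V.

+0.062 V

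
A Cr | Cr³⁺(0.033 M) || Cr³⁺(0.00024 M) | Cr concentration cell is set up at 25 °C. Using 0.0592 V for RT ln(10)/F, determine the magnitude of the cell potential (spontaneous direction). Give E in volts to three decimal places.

+0.042 V

For a concentration cell E°cell = 0. The 0.033 M side is the cathode (reduction is favoured where [Cr³⁺] is higher).
With n = 3, E = −(0.0592/3) log([Cr³⁺]ₐₙ/[Cr³⁺]꜀ₐₜ) = −(0.0592/3) log(0.00024/0.033) = −(0.0592/3)(-2.138) = +0.042 V.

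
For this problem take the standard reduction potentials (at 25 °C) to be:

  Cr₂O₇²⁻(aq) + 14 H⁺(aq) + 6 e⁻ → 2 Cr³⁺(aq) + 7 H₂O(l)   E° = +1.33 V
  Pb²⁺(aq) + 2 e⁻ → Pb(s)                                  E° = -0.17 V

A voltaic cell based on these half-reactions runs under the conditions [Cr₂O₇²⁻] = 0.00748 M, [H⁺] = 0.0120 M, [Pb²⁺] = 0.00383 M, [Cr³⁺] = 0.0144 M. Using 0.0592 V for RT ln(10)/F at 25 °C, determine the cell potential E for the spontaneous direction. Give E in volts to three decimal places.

Cr₂O₇²⁻/Cr³⁺ is the cathode (higher E°), Pb²⁺/Pb the anode: E°cell = +1.33 − (-0.17) = +1.50 V, n = 6.
Overall: Cr₂O₇²⁻(aq) + 14 H⁺(aq) + 3 Pb(s) → 2 Cr³⁺(aq) + 7 H₂O(l) + 3 Pb²⁺(aq)
Q = [Cr³⁺]^2·[Pb²⁺]^3 / ([Cr₂O₇²⁻]·[H⁺]^14); log Q = 18.084.
E = E° − (0.0592/n) log Q = +1.50 − (0.0592/6)(18.084) = +1.322 V.

+1.322 V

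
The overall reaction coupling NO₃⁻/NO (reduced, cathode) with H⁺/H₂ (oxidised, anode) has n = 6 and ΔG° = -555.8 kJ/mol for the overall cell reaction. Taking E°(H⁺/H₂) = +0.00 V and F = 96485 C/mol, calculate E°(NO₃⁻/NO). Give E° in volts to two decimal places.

+0.96 V

E°cell = −ΔG°/(nF) = −(-555.8×10³)/((6)(96485)) = +0.960 V.
Since NO₃⁻/NO is the cathode and H⁺/H₂ the anode, E°cell = E°(NO₃⁻/NO) − E°(H⁺/H₂).
So E°(NO₃⁻/NO) = E°cell + E°(H⁺/H₂) = +0.960 + (+0.00) = +0.96 V.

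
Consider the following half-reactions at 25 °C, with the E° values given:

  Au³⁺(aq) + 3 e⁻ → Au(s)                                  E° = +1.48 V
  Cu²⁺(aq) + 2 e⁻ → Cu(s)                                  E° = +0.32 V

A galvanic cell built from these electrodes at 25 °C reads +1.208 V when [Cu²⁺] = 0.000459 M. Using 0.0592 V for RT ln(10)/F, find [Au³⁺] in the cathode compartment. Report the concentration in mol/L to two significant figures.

Au³⁺/Au is the cathode, Cu²⁺/Cu the anode: E°cell = +1.16 V, n = 6.
Overall reaction: 2 Au³⁺(aq) + 3 Cu(s) → 2 Au(s) + 3 Cu²⁺(aq); Q = [Cu²⁺]^3/[Au³⁺]^2.
From E = E° − (0.0592/n) log Q: log Q = (E° − E)·n/0.0592 = (+1.16 − (+1.208))·6/0.0592 = -4.8649.
So 2·log[Au³⁺] = 3·log(0.000459) − log Q = -10.0146 − (-4.8649) = -5.1497; log[Au³⁺] = -5.1497 / 2 = -2.5749; [Au³⁺] = 10^(-2.5749) ≈ 0.0027 M.

0.0027 M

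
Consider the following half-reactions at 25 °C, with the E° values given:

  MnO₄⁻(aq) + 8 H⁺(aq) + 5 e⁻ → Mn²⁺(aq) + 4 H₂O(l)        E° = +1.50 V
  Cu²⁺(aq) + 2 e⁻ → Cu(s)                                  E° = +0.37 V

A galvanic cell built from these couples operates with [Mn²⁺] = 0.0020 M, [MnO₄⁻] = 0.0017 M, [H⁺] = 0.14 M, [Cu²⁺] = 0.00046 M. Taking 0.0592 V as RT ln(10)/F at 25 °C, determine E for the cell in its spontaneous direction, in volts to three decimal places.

MnO₄⁻/Mn²⁺ is the cathode (higher E°), Cu²⁺/Cu the anode: E°cell = +1.50 − (+0.37) = +1.13 V, n = 10.
Overall: 2 MnO₄⁻(aq) + 16 H⁺(aq) + 5 Cu(s) → 2 Mn²⁺(aq) + 8 H₂O(l) + 5 Cu²⁺(aq)
Q = [Mn²⁺]^2·[Cu²⁺]^5 / ([MnO₄⁻]^2·[H⁺]^16); log Q = -2.883.
E = E° − (0.0592/n) log Q = +1.13 − (0.0592/10)(-2.883) = +1.147 V.

+1.147 V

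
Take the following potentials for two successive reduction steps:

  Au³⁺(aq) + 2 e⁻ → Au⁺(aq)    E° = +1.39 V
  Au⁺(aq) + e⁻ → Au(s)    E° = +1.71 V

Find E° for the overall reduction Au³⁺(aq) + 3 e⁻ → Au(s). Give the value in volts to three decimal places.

+1.497 V

Since ΔG° = −nFE° is additive over sequential reductions, n₃E°₃ = n₁E°₁ + n₂E°₂.
E°₃ = (2×+1.39 + 1×+1.71) / 3 = (+4.490) / 3 = +1.497 V.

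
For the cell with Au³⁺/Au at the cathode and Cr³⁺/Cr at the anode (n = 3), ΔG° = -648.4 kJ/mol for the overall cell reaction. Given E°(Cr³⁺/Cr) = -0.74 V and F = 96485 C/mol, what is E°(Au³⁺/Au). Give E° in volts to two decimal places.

+1.50 V

E°cell = −ΔG°/(nF) = −(-648.4×10³)/((3)(96485)) = +2.240 V.
Since Au³⁺/Au is the cathode and Cr³⁺/Cr the anode, E°cell = E°(Au³⁺/Au) − E°(Cr³⁺/Cr).
So E°(Au³⁺/Au) = E°cell + E°(Cr³⁺/Cr) = +2.240 + (-0.74) = +1.50 V.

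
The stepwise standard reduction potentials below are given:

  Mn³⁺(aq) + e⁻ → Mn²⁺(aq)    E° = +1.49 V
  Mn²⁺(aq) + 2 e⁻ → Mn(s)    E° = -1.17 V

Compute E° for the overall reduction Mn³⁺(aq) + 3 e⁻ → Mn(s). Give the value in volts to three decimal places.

-0.283 V

Since ΔG° = −nFE° is additive over sequential reductions, n₃E°₃ = n₁E°₁ + n₂E°₂.
E°₃ = (1×+1.49 + 2×-1.17) / 3 = (-0.850) / 3 = -0.283 V.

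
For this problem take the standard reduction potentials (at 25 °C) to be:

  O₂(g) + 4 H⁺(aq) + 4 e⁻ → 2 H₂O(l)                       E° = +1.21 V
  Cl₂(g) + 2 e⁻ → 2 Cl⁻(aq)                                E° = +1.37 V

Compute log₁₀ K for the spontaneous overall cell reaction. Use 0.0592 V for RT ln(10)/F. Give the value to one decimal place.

Cathode: Cl₂/Cl⁻; anode: O₂/H₂O. E°cell = +0.16 V, n = 4.
log K = nE°cell / 0.0592 = (4)(+0.16) / 0.0592 = 10.8.

10.8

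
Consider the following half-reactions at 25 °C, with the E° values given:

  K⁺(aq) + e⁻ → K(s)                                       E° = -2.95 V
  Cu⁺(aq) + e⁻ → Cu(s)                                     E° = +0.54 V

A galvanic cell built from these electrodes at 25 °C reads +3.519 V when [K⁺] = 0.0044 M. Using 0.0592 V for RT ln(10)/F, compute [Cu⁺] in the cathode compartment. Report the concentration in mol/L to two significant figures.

Cu⁺/Cu is the cathode, K⁺/K the anode: E°cell = +3.49 V, n = 1.
Overall reaction: Cu⁺(aq) + K(s) → Cu(s) + K⁺(aq); Q = [K⁺]^1/[Cu⁺]^1.
From E = E° − (0.0592/n) log Q: log Q = (E° − E)·n/0.0592 = (+3.49 − (+3.519))·1/0.0592 = -0.4899.
So 1·log[Cu⁺] = 1·log(0.0044) − log Q = -2.3565 − (-0.4899) = -1.8666; [Cu⁺] = 10^(-1.8666) ≈ 0.014 M.

0.014 M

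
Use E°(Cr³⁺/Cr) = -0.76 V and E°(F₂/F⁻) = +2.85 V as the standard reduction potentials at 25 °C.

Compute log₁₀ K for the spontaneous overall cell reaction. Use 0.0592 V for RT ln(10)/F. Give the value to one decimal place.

Cathode: F₂/F⁻; anode: Cr³⁺/Cr. E°cell = +3.61 V, n = 6.
log K = nE°cell / 0.0592 = (6)(+3.61) / 0.0592 = 365.9.

365.9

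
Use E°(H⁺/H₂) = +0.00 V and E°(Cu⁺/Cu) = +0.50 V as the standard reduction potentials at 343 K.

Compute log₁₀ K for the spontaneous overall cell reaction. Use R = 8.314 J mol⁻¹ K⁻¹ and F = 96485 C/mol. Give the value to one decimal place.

14.7

Cathode: Cu⁺/Cu; anode: H⁺/H₂. E°cell = (+0.50) − (+0.00) = +0.50 V, with n = 2.
ΔG° = −nFE° = −RT ln K, so ln K = nFE°/(RT) = (2)(96485)(+0.50) / ((8.314)(343)) = 33.834.
log₁₀ K = 33.834 / ln 10 = 14.7.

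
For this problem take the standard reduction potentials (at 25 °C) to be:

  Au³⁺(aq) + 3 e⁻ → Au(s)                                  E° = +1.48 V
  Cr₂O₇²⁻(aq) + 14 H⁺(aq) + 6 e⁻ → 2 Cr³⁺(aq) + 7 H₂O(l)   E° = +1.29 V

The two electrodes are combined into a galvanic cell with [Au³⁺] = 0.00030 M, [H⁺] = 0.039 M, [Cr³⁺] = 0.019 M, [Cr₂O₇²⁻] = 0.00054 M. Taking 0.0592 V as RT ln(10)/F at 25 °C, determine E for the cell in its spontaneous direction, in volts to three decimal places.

Au³⁺/Au is the cathode (higher E°), Cr₂O₇²⁻/Cr³⁺ the anode: E°cell = +1.48 − (+1.29) = +0.19 V, n = 6.
Overall: 2 Au³⁺(aq) + 2 Cr³⁺(aq) + 7 H₂O(l) → 2 Au(s) + Cr₂O₇²⁻(aq) + 14 H⁺(aq)
Q = [Cr₂O₇²⁻]·[H⁺]^14 / ([Au³⁺]^2·[Cr³⁺]^2); log Q = -12.504.
E = E° − (0.0592/n) log Q = +0.19 − (0.0592/6)(-12.504) = +0.313 V.

+0.313 V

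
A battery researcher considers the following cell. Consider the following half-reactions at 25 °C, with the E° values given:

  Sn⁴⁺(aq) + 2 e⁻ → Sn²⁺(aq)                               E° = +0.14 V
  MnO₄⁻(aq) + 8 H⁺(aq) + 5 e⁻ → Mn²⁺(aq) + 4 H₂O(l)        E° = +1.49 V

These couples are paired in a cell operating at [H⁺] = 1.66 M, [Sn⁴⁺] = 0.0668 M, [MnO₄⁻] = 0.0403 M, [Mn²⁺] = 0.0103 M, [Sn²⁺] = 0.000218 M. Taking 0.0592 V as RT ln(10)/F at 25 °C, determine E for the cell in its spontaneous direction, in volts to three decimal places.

+1.304 V

MnO₄⁻/Mn²⁺ is the cathode (higher E°), Sn⁴⁺/Sn²⁺ the anode: E°cell = +1.49 − (+0.14) = +1.35 V, n = 10.
Overall: 2 MnO₄⁻(aq) + 16 H⁺(aq) + 5 Sn²⁺(aq) → 2 Mn²⁺(aq) + 8 H₂O(l) + 5 Sn⁴⁺(aq)
Q = [Mn²⁺]^2·[Sn⁴⁺]^5 / ([MnO₄⁻]^2·[H⁺]^16·[Sn²⁺]^5); log Q = 7.725.
E = E° − (0.0592/n) log Q = +1.35 − (0.0592/10)(7.725) = +1.304 V.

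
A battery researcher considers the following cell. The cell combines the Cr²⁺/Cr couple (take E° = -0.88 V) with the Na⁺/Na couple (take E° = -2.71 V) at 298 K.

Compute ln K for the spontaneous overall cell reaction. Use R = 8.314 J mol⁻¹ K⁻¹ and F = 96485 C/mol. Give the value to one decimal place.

142.5

Cathode: Cr²⁺/Cr; anode: Na⁺/Na. E°cell = (-0.88) − (-2.71) = +1.83 V, with n = 2.
ΔG° = −nFE° = −RT ln K, so ln K = nFE°/(RT) = (2)(96485)(+1.83) / ((8.314)(298)) = 142.533.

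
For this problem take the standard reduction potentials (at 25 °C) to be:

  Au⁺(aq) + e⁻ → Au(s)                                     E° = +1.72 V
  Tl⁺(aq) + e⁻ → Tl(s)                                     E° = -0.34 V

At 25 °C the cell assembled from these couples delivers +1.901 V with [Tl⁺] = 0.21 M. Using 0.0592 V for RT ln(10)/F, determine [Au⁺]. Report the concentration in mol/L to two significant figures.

Au⁺/Au is the cathode, Tl⁺/Tl the anode: E°cell = +2.06 V, n = 1.
Overall reaction: Au⁺(aq) + Tl(s) → Au(s) + Tl⁺(aq); Q = [Tl⁺]^1/[Au⁺]^1.
From E = E° − (0.0592/n) log Q: log Q = (E° − E)·n/0.0592 = (+2.06 − (+1.901))·1/0.0592 = 2.6858.
So 1·log[Au⁺] = 1·log(0.21) − log Q = -0.6778 − (2.6858) = -3.3636; [Au⁺] = 10^(-3.3636) ≈ 0.00043 M.

0.00043 M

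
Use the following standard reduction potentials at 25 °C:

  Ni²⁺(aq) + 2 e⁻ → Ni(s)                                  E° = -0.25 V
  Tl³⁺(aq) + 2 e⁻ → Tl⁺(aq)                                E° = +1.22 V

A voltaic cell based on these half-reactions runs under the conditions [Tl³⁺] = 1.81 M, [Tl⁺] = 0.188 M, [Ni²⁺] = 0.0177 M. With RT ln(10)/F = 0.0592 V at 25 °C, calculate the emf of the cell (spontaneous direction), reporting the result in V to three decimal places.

Tl³⁺/Tl⁺ is the cathode (higher E°), Ni²⁺/Ni the anode: E°cell = +1.22 − (-0.25) = +1.47 V, n = 2.
Overall: Tl³⁺(aq) + Ni(s) → Tl⁺(aq) + Ni²⁺(aq)
Q = [Tl⁺]·[Ni²⁺] / ([Tl³⁺]); log Q = -2.736.
E = E° − (0.0592/n) log Q = +1.47 − (0.0592/2)(-2.736) = +1.551 V.

+1.551 V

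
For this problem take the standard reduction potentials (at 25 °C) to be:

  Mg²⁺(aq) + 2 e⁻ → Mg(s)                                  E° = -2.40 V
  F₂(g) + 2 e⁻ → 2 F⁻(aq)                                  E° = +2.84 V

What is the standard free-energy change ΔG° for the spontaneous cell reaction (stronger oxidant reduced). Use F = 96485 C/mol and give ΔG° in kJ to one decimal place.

-1011.2 kJ

F₂/F⁻ (E° = +2.84 V) is the cathode; Mg²⁺/Mg (E° = -2.40 V) is the anode, so E°cell = +5.24 V.
Balancing electrons gives n = 2 (lcm of 2 and 2).
ΔG° = −nFE° = −(2)(96485)(+5.24) = -1,011,163 J = -1011.2 kJ.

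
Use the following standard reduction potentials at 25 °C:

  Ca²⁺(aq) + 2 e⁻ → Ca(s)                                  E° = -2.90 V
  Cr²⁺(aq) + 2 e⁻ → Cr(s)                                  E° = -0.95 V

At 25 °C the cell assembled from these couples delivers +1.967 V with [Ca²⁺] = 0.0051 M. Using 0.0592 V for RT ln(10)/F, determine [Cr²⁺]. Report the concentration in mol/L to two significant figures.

0.019 M

Cr²⁺/Cr is the cathode, Ca²⁺/Ca the anode: E°cell = +1.95 V, n = 2.
Overall reaction: Cr²⁺(aq) + Ca(s) → Cr(s) + Ca²⁺(aq); Q = [Ca²⁺]^1/[Cr²⁺]^1.
From E = E° − (0.0592/n) log Q: log Q = (E° − E)·n/0.0592 = (+1.95 − (+1.967))·2/0.0592 = -0.5743.
So 1·log[Cr²⁺] = 1·log(0.0051) − log Q = -2.2924 − (-0.5743) = -1.7181; [Cr²⁺] = 10^(-1.7181) ≈ 0.019 M.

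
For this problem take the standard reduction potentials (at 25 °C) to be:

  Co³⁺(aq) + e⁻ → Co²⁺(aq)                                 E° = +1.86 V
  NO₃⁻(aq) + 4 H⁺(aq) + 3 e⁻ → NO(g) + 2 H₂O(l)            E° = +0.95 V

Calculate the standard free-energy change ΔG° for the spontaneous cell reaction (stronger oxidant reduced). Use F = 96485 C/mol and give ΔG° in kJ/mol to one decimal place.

Co³⁺/Co²⁺ (E° = +1.86 V) is the cathode; NO₃⁻/NO (E° = +0.95 V) is the anode, so E°cell = +0.91 V.
Balancing electrons gives n = 3 (lcm of 1 and 3).
ΔG° = −nFE° = −(3)(96485)(+0.91) = -263,404 J = -263.4 kJ/mol.

-263.4 kJ/mol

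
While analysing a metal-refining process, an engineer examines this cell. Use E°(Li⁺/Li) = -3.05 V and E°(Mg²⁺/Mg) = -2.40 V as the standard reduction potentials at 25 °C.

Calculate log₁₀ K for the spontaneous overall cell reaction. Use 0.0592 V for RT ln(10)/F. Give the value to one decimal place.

22.0

Cathode: Mg²⁺/Mg; anode: Li⁺/Li. E°cell = +0.65 V, n = 2.
log K = nE°cell / 0.0592 = (2)(+0.65) / 0.0592 = 22.0.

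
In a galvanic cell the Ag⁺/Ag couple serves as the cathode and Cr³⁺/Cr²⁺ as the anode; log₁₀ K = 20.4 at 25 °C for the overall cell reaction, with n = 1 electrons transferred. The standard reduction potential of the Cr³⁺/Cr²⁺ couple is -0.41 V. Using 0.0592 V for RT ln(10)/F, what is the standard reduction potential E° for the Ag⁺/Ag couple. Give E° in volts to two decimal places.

+0.80 V

E°cell = (0.0592/n)·log K = (0.0592/1)(20.4) = +1.208 V.
Since Ag⁺/Ag is the cathode and Cr³⁺/Cr²⁺ the anode, E°cell = E°(Ag⁺/Ag) − E°(Cr³⁺/Cr²⁺).
So E°(Ag⁺/Ag) = E°cell + E°(Cr³⁺/Cr²⁺) = +1.208 + (-0.41) = +0.80 V.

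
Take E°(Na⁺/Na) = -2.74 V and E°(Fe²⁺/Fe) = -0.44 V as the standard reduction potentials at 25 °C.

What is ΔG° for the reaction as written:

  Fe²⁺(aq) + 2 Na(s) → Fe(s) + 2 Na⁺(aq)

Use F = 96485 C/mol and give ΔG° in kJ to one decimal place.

As written, Fe²⁺/Fe is reduced (cathode) and Na⁺/Na is oxidised (anode), so E°cell = (-0.44) − (-2.74) = +2.30 V.
Balancing electrons gives n = 2.
ΔG° = −nFE° = −(2)(96485)(+2.30) = -443,831 J = -443.8 kJ.

-443.8 kJ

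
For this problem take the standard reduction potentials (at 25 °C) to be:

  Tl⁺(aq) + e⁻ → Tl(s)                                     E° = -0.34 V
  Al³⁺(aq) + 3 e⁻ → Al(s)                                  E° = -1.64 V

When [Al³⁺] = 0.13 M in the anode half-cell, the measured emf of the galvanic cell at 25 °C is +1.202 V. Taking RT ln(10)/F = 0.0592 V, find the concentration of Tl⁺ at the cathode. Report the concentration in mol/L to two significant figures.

0.011 M

Tl⁺/Tl is the cathode, Al³⁺/Al the anode: E°cell = +1.30 V, n = 3.
Overall reaction: 3 Tl⁺(aq) + Al(s) → 3 Tl(s) + Al³⁺(aq); Q = [Al³⁺]^1/[Tl⁺]^3.
From E = E° − (0.0592/n) log Q: log Q = (E° − E)·n/0.0592 = (+1.30 − (+1.202))·3/0.0592 = 4.9662.
So 3·log[Tl⁺] = 1·log(0.13) − log Q = -0.8861 − (4.9662) = -5.8523; log[Tl⁺] = -5.8523 / 3 = -1.9508; [Tl⁺] = 10^(-1.9508) ≈ 0.011 M.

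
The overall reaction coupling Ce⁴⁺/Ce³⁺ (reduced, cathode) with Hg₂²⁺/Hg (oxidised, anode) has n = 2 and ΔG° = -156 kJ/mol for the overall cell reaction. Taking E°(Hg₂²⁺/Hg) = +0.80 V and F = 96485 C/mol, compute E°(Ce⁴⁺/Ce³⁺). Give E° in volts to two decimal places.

E°cell = −ΔG°/(nF) = −(-156×10³)/((2)(96485)) = +0.808 V.
Since Ce⁴⁺/Ce³⁺ is the cathode and Hg₂²⁺/Hg the anode, E°cell = E°(Ce⁴⁺/Ce³⁺) − E°(Hg₂²⁺/Hg).
So E°(Ce⁴⁺/Ce³⁺) = E°cell + E°(Hg₂²⁺/Hg) = +0.808 + (+0.80) = +1.61 V.

+1.61 V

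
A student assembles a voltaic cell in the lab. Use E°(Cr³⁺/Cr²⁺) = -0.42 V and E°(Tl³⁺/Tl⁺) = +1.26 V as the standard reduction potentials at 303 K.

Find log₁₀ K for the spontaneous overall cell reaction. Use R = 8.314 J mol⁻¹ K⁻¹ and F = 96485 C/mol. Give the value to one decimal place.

Cathode: Tl³⁺/Tl⁺; anode: Cr³⁺/Cr²⁺. E°cell = (+1.26) − (-0.42) = +1.68 V, with n = 2.
ΔG° = −nFE° = −RT ln K, so ln K = nFE°/(RT) = (2)(96485)(+1.68) / ((8.314)(303)) = 128.690.
log₁₀ K = 128.690 / ln 10 = 55.9.

55.9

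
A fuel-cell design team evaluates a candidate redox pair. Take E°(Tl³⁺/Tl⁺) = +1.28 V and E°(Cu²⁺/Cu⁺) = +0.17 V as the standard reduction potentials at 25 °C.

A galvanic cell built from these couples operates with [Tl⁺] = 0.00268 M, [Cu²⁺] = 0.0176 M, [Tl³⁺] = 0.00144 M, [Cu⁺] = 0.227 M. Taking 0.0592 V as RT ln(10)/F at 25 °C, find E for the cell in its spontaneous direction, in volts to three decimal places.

+1.168 V

Tl³⁺/Tl⁺ is the cathode (higher E°), Cu²⁺/Cu⁺ the anode: E°cell = +1.28 − (+0.17) = +1.11 V, n = 2.
Overall: Tl³⁺(aq) + 2 Cu⁺(aq) → Tl⁺(aq) + 2 Cu²⁺(aq)
Q = [Tl⁺]·[Cu²⁺]^2 / ([Tl³⁺]·[Cu⁺]^2); log Q = -1.951.
E = E° − (0.0592/n) log Q = +1.11 − (0.0592/2)(-1.951) = +1.168 V.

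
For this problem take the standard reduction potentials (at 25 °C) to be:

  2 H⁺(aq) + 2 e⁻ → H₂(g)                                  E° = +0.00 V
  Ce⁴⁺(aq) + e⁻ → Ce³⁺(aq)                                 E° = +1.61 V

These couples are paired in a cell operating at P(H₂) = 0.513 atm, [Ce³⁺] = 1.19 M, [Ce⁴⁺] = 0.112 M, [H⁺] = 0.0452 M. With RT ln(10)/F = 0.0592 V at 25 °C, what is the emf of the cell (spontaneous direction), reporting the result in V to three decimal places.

Ce⁴⁺/Ce³⁺ is the cathode (higher E°), H⁺/H₂ the anode: E°cell = +1.61 − (+0.00) = +1.61 V, n = 2.
Overall: 2 Ce⁴⁺(aq) + H₂(g) → 2 Ce³⁺(aq) + 2 H⁺(aq)
Q = [Ce³⁺]^2·[H⁺]^2 / ([Ce⁴⁺]^2·P(H₂)); log Q = -0.347.
E = E° − (0.0592/n) log Q = +1.61 − (0.0592/2)(-0.347) = +1.620 V.

+1.620 V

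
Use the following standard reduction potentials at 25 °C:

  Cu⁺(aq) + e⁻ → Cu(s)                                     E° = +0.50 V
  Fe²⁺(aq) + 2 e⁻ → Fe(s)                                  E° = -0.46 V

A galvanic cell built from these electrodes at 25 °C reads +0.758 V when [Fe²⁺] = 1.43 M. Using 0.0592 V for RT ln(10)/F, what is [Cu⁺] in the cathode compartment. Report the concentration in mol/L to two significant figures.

Cu⁺/Cu is the cathode, Fe²⁺/Fe the anode: E°cell = +0.96 V, n = 2.
Overall reaction: 2 Cu⁺(aq) + Fe(s) → 2 Cu(s) + Fe²⁺(aq); Q = [Fe²⁺]^1/[Cu⁺]^2.
From E = E° − (0.0592/n) log Q: log Q = (E° − E)·n/0.0592 = (+0.96 − (+0.758))·2/0.0592 = 6.8243.
So 2·log[Cu⁺] = 1·log(1.43) − log Q = 0.1553 − (6.8243) = -6.6690; log[Cu⁺] = -6.6690 / 2 = -3.3345; [Cu⁺] = 10^(-3.3345) ≈ 0.00046 M.

0.00046 M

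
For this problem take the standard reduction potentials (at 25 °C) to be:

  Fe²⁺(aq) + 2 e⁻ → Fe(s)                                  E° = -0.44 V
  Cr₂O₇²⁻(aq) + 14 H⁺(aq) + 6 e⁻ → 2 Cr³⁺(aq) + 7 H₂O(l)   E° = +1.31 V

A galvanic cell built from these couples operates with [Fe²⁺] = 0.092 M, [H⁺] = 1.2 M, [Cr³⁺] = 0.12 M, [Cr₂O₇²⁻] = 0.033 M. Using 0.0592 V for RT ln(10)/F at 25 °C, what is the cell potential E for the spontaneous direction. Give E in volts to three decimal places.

Cr₂O₇²⁻/Cr³⁺ is the cathode (higher E°), Fe²⁺/Fe the anode: E°cell = +1.31 − (-0.44) = +1.75 V, n = 6.
Overall: Cr₂O₇²⁻(aq) + 14 H⁺(aq) + 3 Fe(s) → 2 Cr³⁺(aq) + 7 H₂O(l) + 3 Fe²⁺(aq)
Q = [Cr³⁺]^2·[Fe²⁺]^3 / ([Cr₂O₇²⁻]·[H⁺]^14); log Q = -4.577.
E = E° − (0.0592/n) log Q = +1.75 − (0.0592/6)(-4.577) = +1.795 V.

+1.795 V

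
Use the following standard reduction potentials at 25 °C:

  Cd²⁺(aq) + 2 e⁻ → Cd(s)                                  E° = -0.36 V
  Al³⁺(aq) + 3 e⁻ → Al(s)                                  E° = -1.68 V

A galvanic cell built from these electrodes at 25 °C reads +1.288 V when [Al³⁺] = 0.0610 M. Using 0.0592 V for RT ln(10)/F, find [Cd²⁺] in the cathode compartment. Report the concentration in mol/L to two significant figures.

0.013 M

Cd²⁺/Cd is the cathode, Al³⁺/Al the anode: E°cell = +1.32 V, n = 6.
Overall reaction: 3 Cd²⁺(aq) + 2 Al(s) → 3 Cd(s) + 2 Al³⁺(aq); Q = [Al³⁺]^2/[Cd²⁺]^3.
From E = E° − (0.0592/n) log Q: log Q = (E° − E)·n/0.0592 = (+1.32 − (+1.288))·6/0.0592 = 3.2432.
So 3·log[Cd²⁺] = 2·log(0.061) − log Q = -2.4293 − (3.2432) = -5.6725; log[Cd²⁺] = -5.6725 / 3 = -1.8908; [Cd²⁺] = 10^(-1.8908) ≈ 0.013 M.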